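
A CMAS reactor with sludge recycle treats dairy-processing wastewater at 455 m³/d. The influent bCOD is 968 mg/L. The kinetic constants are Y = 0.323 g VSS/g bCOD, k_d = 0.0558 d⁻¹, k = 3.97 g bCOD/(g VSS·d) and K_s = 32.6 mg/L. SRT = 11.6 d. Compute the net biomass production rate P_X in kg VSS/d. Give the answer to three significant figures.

P_X ≈ 86.0 kg VSS/d

Effluent substrate depends only on kinetics and SRT: S = K_s(1 + k_d θ_c) / [θ_c(Yk − k_d) − 1] = 32.6 × (1 + 0.0558 × 11.6) / [11.6 × (0.323 × 3.97 − 0.0558) − 1] = 53.70 / 13.23 = 4.060 mg/L.
Correct the yield for decay: Y_obs = Y/(1 + k_d θ_c) = 0.323 / (1 + 0.0558 × 11.6) = 0.323 / 1.647 = 0.1961.
Substrate removed = Q·(S₀ − S) = 455 m³/d × (968 − 4.06) g/m³ = 4.39×10^5 g/d = 438.6 kg/d.
Net biomass production P_X = Y_obs × Q·(S₀ − S) = 0.1961 × 438.6 = 86.00 kg VSS/d.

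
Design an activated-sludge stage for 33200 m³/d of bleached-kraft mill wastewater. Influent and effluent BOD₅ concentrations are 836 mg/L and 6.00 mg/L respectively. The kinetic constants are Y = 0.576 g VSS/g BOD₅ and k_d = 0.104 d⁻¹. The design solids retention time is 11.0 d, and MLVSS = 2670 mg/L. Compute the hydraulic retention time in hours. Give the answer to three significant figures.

Rearranging the biomass balance for a CMAS with decay, V = Y·Q·ΔS·θ_c / [X·(1+k_d θ_c)] = 0.576 × 33200 × (836 − 6.00) × 11.0 / [2670 × (1 + 0.104 × 11.0)] = 1.75×10^8 / 5724 = 30500 m³.
Hydraulic retention time τ = V/Q = 30500 / 33200 = 0.9187 d = 22.05 h.

τ ≈ 22.0 h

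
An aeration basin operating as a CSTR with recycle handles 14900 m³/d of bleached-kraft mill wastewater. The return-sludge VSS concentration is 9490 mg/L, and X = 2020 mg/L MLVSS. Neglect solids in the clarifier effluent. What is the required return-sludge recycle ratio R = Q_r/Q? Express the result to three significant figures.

R ≈ 0.270

Mass balance around the secondary clarifier (neglecting effluent solids): R = X / (X_r − X) = 2020 / (9490 − 2020) = 0.2704.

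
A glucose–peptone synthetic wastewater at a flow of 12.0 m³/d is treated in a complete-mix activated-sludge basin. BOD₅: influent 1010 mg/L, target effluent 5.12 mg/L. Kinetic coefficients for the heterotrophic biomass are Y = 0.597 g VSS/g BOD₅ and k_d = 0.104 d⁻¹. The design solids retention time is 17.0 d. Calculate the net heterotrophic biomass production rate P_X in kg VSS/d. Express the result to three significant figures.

Observed yield with endogenous decay: Y_obs = Y / (1 + k_d·θ_c) = 0.597 / (1 + 0.104 × 17.0) = 0.597 / 2.768 = 0.2157 g VSS/g BOD₅.
Substrate removed = Q·(S₀ − S) = 12.0 m³/d × (1010 − 5.12) g/m³ = 1.21×10^4 g/d = 12.06 kg/d.
So the net sludge growth is P_X = 0.2157 × 12.06 = 2.601 kg VSS/d.

P_X ≈ 2.60 kg VSS/d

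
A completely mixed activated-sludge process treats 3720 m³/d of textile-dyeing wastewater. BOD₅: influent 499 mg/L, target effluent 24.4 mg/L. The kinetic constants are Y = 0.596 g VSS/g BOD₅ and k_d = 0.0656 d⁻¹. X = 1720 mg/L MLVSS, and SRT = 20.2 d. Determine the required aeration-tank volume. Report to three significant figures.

V ≈ 5310 m³

Steady-state biomass mass balance: V·X·(1 + k_d·θ_c) = Y·Q·(S₀ − S)·θ_c, so V = 0.596 × 3720 × (499 − 24.4) × 20.2 / [1720 × (1 + 0.0656 × 20.2)] = 2.13×10^7 / 3999 = 5315 m³.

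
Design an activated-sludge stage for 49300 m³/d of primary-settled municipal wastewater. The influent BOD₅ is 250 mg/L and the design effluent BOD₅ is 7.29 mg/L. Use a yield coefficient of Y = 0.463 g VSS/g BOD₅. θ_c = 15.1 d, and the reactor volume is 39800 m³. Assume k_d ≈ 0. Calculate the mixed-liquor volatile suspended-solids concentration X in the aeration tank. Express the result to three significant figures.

X ≈ 2100 mg/L

Without decay, X = Y Q (S₀−S) θ_c / V = 0.463 × 49300 × (250 − 7.29) × 15.1 / 39800 = 2102 mg/L.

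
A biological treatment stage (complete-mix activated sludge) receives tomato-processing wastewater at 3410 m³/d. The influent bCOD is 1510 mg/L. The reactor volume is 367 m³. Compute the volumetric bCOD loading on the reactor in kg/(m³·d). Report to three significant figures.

Volumetric loading L_v = Q·S₀ / V = 3410 × 1510 g/m³ / 367.0 m³ = 14030 g/(m³·d) = 14.03 kg bCOD/(m³·d).

L_v ≈ 14.0 kg bCOD/(m³·d)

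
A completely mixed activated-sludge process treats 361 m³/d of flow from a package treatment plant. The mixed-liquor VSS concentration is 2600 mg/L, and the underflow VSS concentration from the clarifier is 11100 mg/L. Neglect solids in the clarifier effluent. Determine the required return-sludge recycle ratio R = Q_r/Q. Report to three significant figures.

R ≈ 0.306

Solids balance on the clarifier gives (1+R)X = R·X_r, so R = X/(X_r − X) = 2600 / (11100 − 2600) = 0.3059.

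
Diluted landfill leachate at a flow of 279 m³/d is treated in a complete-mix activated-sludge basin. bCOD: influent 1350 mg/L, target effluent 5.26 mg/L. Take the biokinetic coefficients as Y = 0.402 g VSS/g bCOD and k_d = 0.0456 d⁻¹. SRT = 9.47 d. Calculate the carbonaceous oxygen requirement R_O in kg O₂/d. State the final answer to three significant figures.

Y_obs = Y / (1 + k_d θ_c) = 0.402 / (1 + 0.0456 × 9.47) = 0.402 / 1.432 = 0.2808.
Mass of bCOD removed per day: Q(S₀ − S) = 279 × 1345 g/m³ = 375.2 kg/d.
Biomass synthesised: P_X = Y_obs × 375.2 = 105.3 kg VSS/d.
Carbonaceous O₂ demand = substrate oxidised − cell-mass equivalent = 375.2 − 1.42 × 105.3 = 225.6 kg O₂/d.

R_O ≈ 226 kg O₂/d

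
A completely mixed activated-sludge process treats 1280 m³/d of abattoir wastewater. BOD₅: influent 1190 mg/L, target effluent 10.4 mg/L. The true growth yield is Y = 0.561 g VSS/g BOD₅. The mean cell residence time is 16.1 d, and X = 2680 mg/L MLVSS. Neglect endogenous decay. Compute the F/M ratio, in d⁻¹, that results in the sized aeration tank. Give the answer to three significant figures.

Biomass mass balance (decay neglected): V·X = Y·Q·(S₀ − S)·θ_c, so V = 0.561 × 1280 × (1190 − 10.4) × 16.1 / 2680 = 5089 m³.
F/M = applied load / biomass = Q·S₀/(V·X) = 1280 × 1190 / (5089 × 2680) = 0.1117 d⁻¹.

F/M ≈ 0.112 d⁻¹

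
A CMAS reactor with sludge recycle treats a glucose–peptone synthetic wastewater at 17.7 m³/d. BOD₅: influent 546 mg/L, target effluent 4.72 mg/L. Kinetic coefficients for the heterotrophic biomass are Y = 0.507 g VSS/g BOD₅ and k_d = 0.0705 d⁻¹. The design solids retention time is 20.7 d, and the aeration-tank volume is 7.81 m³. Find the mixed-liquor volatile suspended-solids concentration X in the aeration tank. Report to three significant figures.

X ≈ 5230 mg/L

Solving the biomass balance for X: X = Y Q (S₀−S) θ_c / [V (1+k_d θ_c)] = 0.507 × 17.7 × (546 − 4.72) × 20.7 / [7.81 × (1 + 0.0705 × 20.7)] = 5235 mg/L.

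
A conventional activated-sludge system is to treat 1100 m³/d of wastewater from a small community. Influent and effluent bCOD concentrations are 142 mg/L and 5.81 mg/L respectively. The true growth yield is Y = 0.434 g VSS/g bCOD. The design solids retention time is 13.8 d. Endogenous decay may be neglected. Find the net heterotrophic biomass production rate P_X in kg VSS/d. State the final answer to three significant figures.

No decay correction is needed, so Y_obs = Y = 0.434.
Q·(S₀ − S) = 1100 × (142 − 5.81) × 10⁻³ = 149.8 kg/d removed.
P_X = Y_obs · Q(S₀ − S) = 0.4340 × 149.8 = 65.02 kg VSS/d.

P_X ≈ 65.0 kg VSS/d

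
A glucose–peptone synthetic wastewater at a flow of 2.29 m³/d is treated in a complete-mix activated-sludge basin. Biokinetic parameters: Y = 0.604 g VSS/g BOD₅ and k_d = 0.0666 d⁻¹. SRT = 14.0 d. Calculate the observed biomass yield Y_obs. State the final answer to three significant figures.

Y_obs ≈ 0.313 g VSS/g BOD₅

Correct the yield for decay: Y_obs = Y/(1 + k_d θ_c) = 0.604 / (1 + 0.0666 × 14.0) = 0.604 / 1.932 = 0.3126.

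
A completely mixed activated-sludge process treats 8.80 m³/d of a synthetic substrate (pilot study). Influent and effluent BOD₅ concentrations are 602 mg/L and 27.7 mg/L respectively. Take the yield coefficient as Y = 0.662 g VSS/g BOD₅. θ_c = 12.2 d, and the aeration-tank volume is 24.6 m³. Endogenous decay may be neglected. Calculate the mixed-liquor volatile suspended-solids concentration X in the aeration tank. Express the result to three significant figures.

X ≈ 1660 mg/L

From V·X = Y·Q·(S₀ − S)·θ_c (decay neglected): X = 0.662 × 8.80 × (602 − 27.7) × 12.2 / 24.6 = 1659 mg/L.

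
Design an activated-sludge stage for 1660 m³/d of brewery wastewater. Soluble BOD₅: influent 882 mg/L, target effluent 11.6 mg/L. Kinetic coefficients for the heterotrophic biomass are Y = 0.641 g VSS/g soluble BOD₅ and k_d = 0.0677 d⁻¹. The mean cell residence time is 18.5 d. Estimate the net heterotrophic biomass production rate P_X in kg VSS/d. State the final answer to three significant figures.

Observed yield with endogenous decay: Y_obs = Y / (1 + k_d·θ_c) = 0.641 / (1 + 0.0677 × 18.5) = 0.641 / 2.252 = 0.2846 g VSS/g soluble BOD₅.
Substrate removed = Q·(S₀ − S) = 1660 m³/d × (882 − 11.6) g/m³ = 1.44×10^6 g/d = 1445 kg/d.
Net biomass production P_X = Y_obs × Q·(S₀ − S) = 0.2846 × 1445 = 411.2 kg VSS/d.

P_X ≈ 411 kg VSS/d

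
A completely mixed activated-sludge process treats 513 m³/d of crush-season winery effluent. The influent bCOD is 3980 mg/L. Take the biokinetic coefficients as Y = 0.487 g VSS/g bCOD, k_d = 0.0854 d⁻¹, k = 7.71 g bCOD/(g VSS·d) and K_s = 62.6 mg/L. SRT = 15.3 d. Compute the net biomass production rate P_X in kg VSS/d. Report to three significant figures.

From the Monod/SRT balance for a CMAS, S = K_s·(1+k_d θ_c)/[θ_c·(Y k − k_d) − 1] = 62.6 × (1 + 0.0854 × 15.3) / [15.3 × (0.487 × 7.71 − 0.0854) − 1] = 144.4 / 55.14 = 2.619 mg/L.
Observed yield with endogenous decay: Y_obs = Y / (1 + k_d·θ_c) = 0.487 / (1 + 0.0854 × 15.3) = 0.487 / 2.307 = 0.2111 g VSS/g bCOD.
Mass of bCOD removed per day: Q(S₀ − S) = 513 × 3977 g/m³ = 2040 kg/d.
Biomass produced: P_X = Y_obs·Q·ΔS = 0.2111 × 2040 ≈ 430.8 kg VSS/d.

P_X ≈ 431 kg VSS/d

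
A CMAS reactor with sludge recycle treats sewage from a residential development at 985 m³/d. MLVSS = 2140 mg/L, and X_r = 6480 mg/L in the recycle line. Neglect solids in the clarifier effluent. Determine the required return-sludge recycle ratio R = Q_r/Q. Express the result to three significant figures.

R = Q_r/Q = X/(X_r − X) = 2140 / (6480 − 2140) = 0.4931.

R ≈ 0.493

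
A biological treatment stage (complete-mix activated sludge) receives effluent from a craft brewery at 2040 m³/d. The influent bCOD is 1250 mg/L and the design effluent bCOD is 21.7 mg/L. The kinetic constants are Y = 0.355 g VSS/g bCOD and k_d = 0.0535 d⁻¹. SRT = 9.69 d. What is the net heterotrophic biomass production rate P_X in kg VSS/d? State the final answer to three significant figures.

Correct the yield for decay: Y_obs = Y/(1 + k_d θ_c) = 0.355 / (1 + 0.0535 × 9.69) = 0.355 / 1.518 = 0.2338.
Substrate removed = Q·(S₀ − S) = 2040 m³/d × (1250 − 21.7) g/m³ = 2.51×10^6 g/d = 2506 kg/d.
Biomass produced: P_X = Y_obs·Q·ΔS = 0.2338 × 2506 ≈ 585.8 kg VSS/d.

P_X ≈ 586 kg VSS/d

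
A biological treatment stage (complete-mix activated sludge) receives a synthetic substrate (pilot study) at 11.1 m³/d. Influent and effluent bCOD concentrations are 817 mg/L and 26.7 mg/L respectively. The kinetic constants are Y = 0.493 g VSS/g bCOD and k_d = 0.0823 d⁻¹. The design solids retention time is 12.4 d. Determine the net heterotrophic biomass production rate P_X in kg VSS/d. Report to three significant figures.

P_X ≈ 2.14 kg VSS/d

The observed yield is Y_obs = Y/(1 + k_d·θ_c) = 0.493 / (1 + 0.0823 × 12.4) = 0.493 / 2.021 = 0.2440 g VSS per g bCOD removed.
Substrate removed = Q·(S₀ − S) = 11.1 m³/d × (817 − 26.7) g/m³ = 8.77×10^3 g/d = 8.772 kg/d.
So the net sludge growth is P_X = 0.2440 × 8.772 = 2.140 kg VSS/d.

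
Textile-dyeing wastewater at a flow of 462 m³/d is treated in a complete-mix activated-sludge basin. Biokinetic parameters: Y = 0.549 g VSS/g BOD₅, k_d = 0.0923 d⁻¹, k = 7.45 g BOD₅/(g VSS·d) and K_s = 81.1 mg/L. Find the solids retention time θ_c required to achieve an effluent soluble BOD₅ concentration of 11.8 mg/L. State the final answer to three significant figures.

From 1/θ_c = Y·k·S/(K_s + S) − k_d: Y·k·S/(K_s+S) = 0.549 × 7.45 × 11.8 / (81.1 + 11.8) = 0.5195 d⁻¹.
Then 1/θ_c = μ − k_d = 0.5195 − 0.0923 = 0.4272 d⁻¹, giving θ_c = 2.341 d.

θ_c ≈ 2.34 d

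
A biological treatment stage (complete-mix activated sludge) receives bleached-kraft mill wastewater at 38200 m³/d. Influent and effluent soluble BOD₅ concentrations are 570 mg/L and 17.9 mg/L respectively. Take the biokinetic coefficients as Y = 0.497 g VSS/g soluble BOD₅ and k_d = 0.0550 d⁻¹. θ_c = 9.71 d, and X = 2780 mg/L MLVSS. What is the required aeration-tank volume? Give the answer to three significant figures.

Steady-state biomass mass balance: V·X·(1 + k_d·θ_c) = Y·Q·(S₀ − S)·θ_c, so V = 0.497 × 38200 × (570 − 17.9) × 9.71 / [2780 × (1 + 0.0550 × 9.71)] = 1.02×10^8 / 4265 = 23866 m³.

V ≈ 23900 m³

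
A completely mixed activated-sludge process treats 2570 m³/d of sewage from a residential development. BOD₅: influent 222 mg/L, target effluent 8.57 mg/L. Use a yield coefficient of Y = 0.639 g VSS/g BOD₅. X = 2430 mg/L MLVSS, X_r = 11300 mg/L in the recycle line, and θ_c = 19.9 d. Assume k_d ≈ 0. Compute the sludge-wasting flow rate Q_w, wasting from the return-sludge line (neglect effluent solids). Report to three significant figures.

Q_w ≈ 31.0 m³/d

With k_d = 0 the design equation reduces to V = Y Q (S₀−S) θ_c / X = 0.639 × 2570 × (222 − 8.57) × 19.9 / 2430 = 2870 m³.
Wasting from the return line (neglecting effluent solids): Q_w = V·X / (θ_c·X_r) = 2870 × 2430 / (19.9 × 11300) = 31.02 m³/d.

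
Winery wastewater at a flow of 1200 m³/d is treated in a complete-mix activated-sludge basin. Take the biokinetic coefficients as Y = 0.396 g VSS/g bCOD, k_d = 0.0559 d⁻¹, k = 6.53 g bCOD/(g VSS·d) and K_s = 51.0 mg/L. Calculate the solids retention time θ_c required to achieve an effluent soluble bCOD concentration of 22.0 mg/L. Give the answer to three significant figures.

From 1/θ_c = Y·k·S/(K_s + S) − k_d: Y·k·S/(K_s+S) = 0.396 × 6.53 × 22.0 / (51.0 + 22.0) = 0.7793 d⁻¹.
1/θ_c = 0.7793 − 0.0559 = 0.7234 d⁻¹, so θ_c = 1.382 d.

θ_c ≈ 1.38 d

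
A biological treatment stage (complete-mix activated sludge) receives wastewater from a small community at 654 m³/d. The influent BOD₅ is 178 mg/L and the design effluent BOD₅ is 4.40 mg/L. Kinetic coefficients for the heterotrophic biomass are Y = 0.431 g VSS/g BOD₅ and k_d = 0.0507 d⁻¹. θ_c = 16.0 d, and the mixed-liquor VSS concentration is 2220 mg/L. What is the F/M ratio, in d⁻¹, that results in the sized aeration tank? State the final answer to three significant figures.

F/M ≈ 0.269 d⁻¹

From the SRT design equation V = Y Q (S₀−S) θ_c / [X (1 + k_d θ_c)] = 0.431 × 654 × (178 − 4.40) × 16.0 / [2220 × (1 + 0.0507 × 16.0)] = 7.83×10^5 / 4021 = 194.7 m³.
Food-to-microorganism ratio F/M = Q S₀ / (V X) = 654 × 178 / (194.7 × 2220) = 0.2693 d⁻¹.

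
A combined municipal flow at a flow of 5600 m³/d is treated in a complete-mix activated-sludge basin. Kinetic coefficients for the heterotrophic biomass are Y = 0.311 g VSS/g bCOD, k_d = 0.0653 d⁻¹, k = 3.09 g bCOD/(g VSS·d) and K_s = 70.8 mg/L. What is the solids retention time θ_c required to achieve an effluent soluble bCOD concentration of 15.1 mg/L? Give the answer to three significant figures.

Specific growth rate at S = 15.1 mg/L: μ = YkS/(K_s+S) = 0.311·3.09·15.1/(70.8+15.1) = 0.1689 d⁻¹.
1/θ_c = 0.1689 − 0.0653 = 0.1036 d⁻¹, so θ_c = 9.650 d.

θ_c ≈ 9.65 d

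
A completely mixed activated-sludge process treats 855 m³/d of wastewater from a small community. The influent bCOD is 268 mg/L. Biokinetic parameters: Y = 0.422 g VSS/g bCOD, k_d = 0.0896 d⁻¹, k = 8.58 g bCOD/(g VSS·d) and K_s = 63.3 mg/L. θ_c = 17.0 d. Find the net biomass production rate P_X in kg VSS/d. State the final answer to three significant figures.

Effluent substrate depends only on kinetics and SRT: S = K_s(1 + k_d θ_c) / [θ_c(Yk − k_d) − 1] = 63.3 × (1 + 0.0896 × 17.0) / [17.0 × (0.422 × 8.58 − 0.0896) − 1] = 159.7 / 59.03 = 2.706 mg/L.
Y_obs = Y / (1 + k_d θ_c) = 0.422 / (1 + 0.0896 × 17.0) = 0.422 / 2.523 = 0.1672.
Substrate removed = Q·(S₀ − S) = 855 m³/d × (268 − 2.71) g/m³ = 2.27×10^5 g/d = 226.8 kg/d.
So the net sludge growth is P_X = 0.1672 × 226.8 = 37.94 kg VSS/d.

P_X ≈ 37.9 kg VSS/d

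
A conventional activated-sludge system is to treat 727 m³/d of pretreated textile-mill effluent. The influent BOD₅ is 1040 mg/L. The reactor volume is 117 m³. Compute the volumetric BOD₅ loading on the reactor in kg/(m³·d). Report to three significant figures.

Applied BOD₅ load per unit volume = Q·S₀/V = (727 × 1040/1000)/117.0 = 6.462 kg BOD₅·m⁻³·d⁻¹.

L_v ≈ 6.46 kg BOD₅/(m³·d)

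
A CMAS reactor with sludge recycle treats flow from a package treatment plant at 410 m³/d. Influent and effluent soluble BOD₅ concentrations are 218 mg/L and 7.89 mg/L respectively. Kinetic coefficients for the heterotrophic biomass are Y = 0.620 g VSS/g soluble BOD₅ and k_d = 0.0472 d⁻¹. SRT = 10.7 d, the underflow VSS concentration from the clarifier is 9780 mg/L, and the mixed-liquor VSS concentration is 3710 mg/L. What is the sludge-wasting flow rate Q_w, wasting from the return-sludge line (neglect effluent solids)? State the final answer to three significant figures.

From the SRT design equation V = Y Q (S₀−S) θ_c / [X (1 + k_d θ_c)] = 0.620 × 410 × (218 − 7.89) × 10.7 / [3710 × (1 + 0.0472 × 10.7)] = 5.71×10^5 / 5584 = 102.3 m³.
θ_c = V·X/(Q_w·X_r) when wasting from the recycle, so Q_w = V·X/(θ_c·X_r) = 102.3 × 3710 / (10.7 × 9780) = 3.629 m³/d.

Q_w ≈ 3.63 m³/d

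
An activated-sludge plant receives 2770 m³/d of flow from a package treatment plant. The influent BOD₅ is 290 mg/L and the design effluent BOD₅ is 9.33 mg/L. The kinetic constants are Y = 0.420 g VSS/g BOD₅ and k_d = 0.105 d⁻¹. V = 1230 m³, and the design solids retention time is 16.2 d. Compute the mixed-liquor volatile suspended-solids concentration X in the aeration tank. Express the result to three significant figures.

X ≈ 1590 mg/L

From V·X·(1 + k_d·θ_c) = Y·Q·(S₀ − S)·θ_c: X = 0.420 × 2770 × (290 − 9.33) × 16.2 / [1230 × (1 + 0.105 × 16.2)] = 1592 mg/L.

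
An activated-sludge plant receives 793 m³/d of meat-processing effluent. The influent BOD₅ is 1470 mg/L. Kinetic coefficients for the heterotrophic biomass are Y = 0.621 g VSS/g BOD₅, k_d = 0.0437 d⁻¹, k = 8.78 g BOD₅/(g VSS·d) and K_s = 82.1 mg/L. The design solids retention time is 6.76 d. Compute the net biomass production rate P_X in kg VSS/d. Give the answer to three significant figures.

From the Monod/SRT balance for a CMAS, S = K_s·(1+k_d θ_c)/[θ_c·(Y k − k_d) − 1] = 82.1 × (1 + 0.0437 × 6.76) / [6.76 × (0.621 × 8.78 − 0.0437) − 1] = 106.4 / 35.56 = 2.991 mg/L.
The observed yield is Y_obs = Y/(1 + k_d·θ_c) = 0.621 / (1 + 0.0437 × 6.76) = 0.621 / 1.295 = 0.4794 g VSS per g BOD₅ removed.
Mass of BOD₅ removed per day: Q(S₀ − S) = 793 × 1467 g/m³ = 1163 kg/d.
Biomass produced: P_X = Y_obs·Q·ΔS = 0.4794 × 1163 ≈ 557.7 kg VSS/d.

P_X ≈ 558 kg VSS/d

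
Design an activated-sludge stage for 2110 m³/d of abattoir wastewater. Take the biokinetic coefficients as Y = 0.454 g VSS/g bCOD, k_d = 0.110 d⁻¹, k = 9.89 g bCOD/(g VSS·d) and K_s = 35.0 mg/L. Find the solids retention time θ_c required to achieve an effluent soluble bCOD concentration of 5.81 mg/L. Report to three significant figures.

At the target effluent, Y k S/(K_s+S) = 0.454×9.89×5.81/40.81 = 0.6392 d⁻¹.
1/θ_c = 0.6392 − 0.110 = 0.5292 d⁻¹, so θ_c = 1.890 d.

θ_c ≈ 1.89 d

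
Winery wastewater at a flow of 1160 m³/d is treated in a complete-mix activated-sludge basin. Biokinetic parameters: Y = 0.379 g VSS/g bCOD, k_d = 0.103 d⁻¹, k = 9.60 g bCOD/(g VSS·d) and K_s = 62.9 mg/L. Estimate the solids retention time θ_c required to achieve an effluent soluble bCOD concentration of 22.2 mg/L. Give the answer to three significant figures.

At the target effluent, Y k S/(K_s+S) = 0.379×9.60×22.2/85.10 = 0.9491 d⁻¹.
1/θ_c = 0.9491 − 0.103 = 0.8461 d⁻¹, so θ_c = 1.182 d.

θ_c ≈ 1.18 d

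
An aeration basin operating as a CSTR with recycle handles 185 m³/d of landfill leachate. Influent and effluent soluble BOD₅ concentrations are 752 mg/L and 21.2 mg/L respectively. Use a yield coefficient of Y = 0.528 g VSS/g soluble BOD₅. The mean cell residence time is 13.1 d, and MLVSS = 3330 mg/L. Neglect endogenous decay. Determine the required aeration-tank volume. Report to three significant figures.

V·X = Y·Q·ΔS·θ_c gives V = 0.528 × 185 × (752 − 21.2) × 13.1 / 3330 = 280.8 m³.

V ≈ 281 m³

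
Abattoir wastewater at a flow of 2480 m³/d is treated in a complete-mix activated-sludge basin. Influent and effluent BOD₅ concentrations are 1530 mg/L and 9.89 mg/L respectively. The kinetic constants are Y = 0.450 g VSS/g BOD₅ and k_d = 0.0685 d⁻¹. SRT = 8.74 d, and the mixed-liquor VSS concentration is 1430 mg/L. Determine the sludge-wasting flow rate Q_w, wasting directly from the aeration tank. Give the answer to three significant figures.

Q_w ≈ 742 m³/d

Steady-state biomass mass balance: V·X·(1 + k_d·θ_c) = Y·Q·(S₀ − S)·θ_c, so V = 0.450 × 2480 × (1530 − 9.89) × 8.74 / [1430 × (1 + 0.0685 × 8.74)] = 1.48×10^7 / 2286 = 6486 m³.
For wasting at MLVSS concentration, Q_w = V/θ_c = 6486/8.74 = 742.1 m³/d.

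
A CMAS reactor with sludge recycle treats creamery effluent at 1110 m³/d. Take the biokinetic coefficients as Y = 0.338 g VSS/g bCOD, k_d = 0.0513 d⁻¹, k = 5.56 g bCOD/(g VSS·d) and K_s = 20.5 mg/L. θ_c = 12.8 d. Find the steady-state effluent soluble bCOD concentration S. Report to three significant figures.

For a completely mixed reactor with recycle the Lawrence–McCarty relation gives S = K_s·(1 + k_d·θ_c) / [θ_c·(Y·k − k_d) − 1] = 20.5 × (1 + 0.0513 × 12.8) / [12.8 × (0.338 × 5.56 − 0.0513) − 1] = 33.96 / 22.40 = 1.516 mg/L.

S ≈ 1.52 mg/L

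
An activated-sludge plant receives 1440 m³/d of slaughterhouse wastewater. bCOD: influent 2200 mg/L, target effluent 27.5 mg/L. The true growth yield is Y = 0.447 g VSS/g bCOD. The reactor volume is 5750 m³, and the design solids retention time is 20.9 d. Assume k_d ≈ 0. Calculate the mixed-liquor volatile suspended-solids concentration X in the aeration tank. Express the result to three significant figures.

X = Y·Q·ΔS·θ_c / V = 0.447 × 1440 × (2200 − 27.5) × 20.9 / 5750 = 5083 mg/L.

X ≈ 5080 mg/L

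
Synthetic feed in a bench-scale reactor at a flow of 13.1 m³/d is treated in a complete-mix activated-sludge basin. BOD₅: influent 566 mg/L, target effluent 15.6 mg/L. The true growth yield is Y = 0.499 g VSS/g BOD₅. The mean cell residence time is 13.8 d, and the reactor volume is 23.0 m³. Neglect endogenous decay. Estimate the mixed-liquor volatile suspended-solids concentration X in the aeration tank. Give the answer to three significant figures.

Without decay, X = Y Q (S₀−S) θ_c / V = 0.499 × 13.1 × (566 − 15.6) × 13.8 / 23.0 = 2159 mg/L.

X ≈ 2160 mg/L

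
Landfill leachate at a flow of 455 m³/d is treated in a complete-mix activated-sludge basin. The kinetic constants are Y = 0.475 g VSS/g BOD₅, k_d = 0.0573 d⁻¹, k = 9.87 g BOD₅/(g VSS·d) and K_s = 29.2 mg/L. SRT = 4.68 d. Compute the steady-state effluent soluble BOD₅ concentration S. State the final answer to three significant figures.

For a completely mixed reactor with recycle the Lawrence–McCarty relation gives S = K_s·(1 + k_d·θ_c) / [θ_c·(Y·k − k_d) − 1] = 29.2 × (1 + 0.0573 × 4.68) / [4.68 × (0.475 × 9.87 − 0.0573) − 1] = 37.03 / 20.67 = 1.791 mg/L.

S ≈ 1.79 mg/L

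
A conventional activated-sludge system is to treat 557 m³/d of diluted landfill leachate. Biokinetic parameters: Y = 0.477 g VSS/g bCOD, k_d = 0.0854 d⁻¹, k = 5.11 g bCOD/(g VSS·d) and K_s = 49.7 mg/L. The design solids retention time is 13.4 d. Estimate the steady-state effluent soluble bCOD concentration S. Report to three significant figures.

S ≈ 3.49 mg/L

From the Monod/SRT balance for a CMAS, S = K_s·(1+k_d θ_c)/[θ_c·(Y k − k_d) − 1] = 49.7 × (1 + 0.0854 × 13.4) / [13.4 × (0.477 × 5.11 − 0.0854) − 1] = 106.6 / 30.52 = 3.492 mg/L.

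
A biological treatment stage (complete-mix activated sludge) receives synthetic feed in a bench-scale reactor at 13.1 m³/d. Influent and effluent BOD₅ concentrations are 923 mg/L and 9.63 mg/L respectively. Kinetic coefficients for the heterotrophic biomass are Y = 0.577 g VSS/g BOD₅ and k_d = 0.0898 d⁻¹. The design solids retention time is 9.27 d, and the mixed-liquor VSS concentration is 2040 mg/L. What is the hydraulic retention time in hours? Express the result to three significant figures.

τ ≈ 31.4 h

Steady-state biomass mass balance: V·X·(1 + k_d·θ_c) = Y·Q·(S₀ − S)·θ_c, so V = 0.577 × 13.1 × (923 − 9.63) × 9.27 / [2040 × (1 + 0.0898 × 9.27)] = 6.4×10^4 / 3738 = 17.12 m³.
Hydraulic retention time τ = V/Q = 17.12 / 13.1 = 1.307 d = 31.37 h.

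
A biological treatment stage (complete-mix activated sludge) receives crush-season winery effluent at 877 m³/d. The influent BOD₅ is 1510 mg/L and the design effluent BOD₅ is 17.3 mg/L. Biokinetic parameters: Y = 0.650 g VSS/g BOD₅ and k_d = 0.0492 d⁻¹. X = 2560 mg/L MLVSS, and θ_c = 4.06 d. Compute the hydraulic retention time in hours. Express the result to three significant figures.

From the SRT design equation V = Y Q (S₀−S) θ_c / [X (1 + k_d θ_c)] = 0.650 × 877 × (1510 − 17.3) × 4.06 / [2560 × (1 + 0.0492 × 4.06)] = 3.45×10^6 / 3071 = 1125 m³.
Hydraulic retention time τ = V/Q = 1125 / 877 = 1.283 d = 30.78 h.

τ ≈ 30.8 h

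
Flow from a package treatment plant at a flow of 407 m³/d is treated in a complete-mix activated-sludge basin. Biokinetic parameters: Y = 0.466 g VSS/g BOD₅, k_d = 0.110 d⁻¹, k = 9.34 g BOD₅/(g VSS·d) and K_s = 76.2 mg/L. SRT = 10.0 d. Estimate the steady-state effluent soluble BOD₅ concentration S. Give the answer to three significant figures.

S ≈ 3.86 mg/L

For a completely mixed reactor with recycle the Lawrence–McCarty relation gives S = K_s·(1 + k_d·θ_c) / [θ_c·(Y·k − k_d) − 1] = 76.2 × (1 + 0.110 × 10.0) / [10.0 × (0.466 × 9.34 − 0.110) − 1] = 160.0 / 41.42 = 3.863 mg/L.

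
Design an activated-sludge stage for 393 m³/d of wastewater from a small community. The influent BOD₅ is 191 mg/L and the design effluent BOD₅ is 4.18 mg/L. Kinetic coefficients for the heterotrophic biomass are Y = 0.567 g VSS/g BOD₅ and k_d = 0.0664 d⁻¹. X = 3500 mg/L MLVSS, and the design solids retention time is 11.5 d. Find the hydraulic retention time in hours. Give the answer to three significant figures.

τ ≈ 4.74 h

Rearranging the biomass balance for a CMAS with decay, V = Y·Q·ΔS·θ_c / [X·(1+k_d θ_c)] = 0.567 × 393 × (191 − 4.18) × 11.5 / [3500 × (1 + 0.0664 × 11.5)] = 4.79×10^5 / 6173 = 77.56 m³.
HRT = V/Q = 77.56 m³ / 393 m³·d⁻¹ = 0.1973 d × 24 = 4.736 h.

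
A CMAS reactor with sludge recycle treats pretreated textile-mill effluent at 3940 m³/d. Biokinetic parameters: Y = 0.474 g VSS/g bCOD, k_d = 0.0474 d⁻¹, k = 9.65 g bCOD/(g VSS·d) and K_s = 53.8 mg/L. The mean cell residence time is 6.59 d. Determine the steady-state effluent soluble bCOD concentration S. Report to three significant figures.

For a completely mixed reactor with recycle the Lawrence–McCarty relation gives S = K_s·(1 + k_d·θ_c) / [θ_c·(Y·k − k_d) − 1] = 53.8 × (1 + 0.0474 × 6.59) / [6.59 × (0.474 × 9.65 − 0.0474) − 1] = 70.61 / 28.83 = 2.449 mg/L.

S ≈ 2.45 mg/L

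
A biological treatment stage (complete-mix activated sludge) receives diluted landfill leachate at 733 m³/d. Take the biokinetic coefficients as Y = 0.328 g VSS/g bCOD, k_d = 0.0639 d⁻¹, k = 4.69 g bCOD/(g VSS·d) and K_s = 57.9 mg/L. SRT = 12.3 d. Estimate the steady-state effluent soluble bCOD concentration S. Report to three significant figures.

S ≈ 6.03 mg/L

From the Monod/SRT balance for a CMAS, S = K_s·(1+k_d θ_c)/[θ_c·(Y k − k_d) − 1] = 57.9 × (1 + 0.0639 × 12.3) / [12.3 × (0.328 × 4.69 − 0.0639) − 1] = 103.4 / 17.14 = 6.035 mg/L.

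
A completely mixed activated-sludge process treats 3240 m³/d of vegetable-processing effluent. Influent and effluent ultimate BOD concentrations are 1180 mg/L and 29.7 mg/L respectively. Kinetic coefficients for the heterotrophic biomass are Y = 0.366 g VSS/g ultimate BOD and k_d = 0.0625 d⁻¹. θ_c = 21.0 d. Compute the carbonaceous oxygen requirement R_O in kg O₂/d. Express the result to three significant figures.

Observed yield with endogenous decay: Y_obs = Y / (1 + k_d·θ_c) = 0.366 / (1 + 0.0625 × 21.0) = 0.366 / 2.312 = 0.1583 g VSS/g ultimate BOD.
ΔS = 1180 − 29.7 = 1150 mg/L, so the substrate removal rate is 3240 × 1150/1000 = 3727 kg ultimate BOD/d.
Biomass synthesised: P_X = Y_obs × 3727 = 589.9 kg VSS/d.
Carbonaceous O₂ demand = substrate oxidised − cell-mass equivalent = 3727 − 1.42 × 589.9 = 2889 kg O₂/d.

R_O ≈ 2890 kg O₂/d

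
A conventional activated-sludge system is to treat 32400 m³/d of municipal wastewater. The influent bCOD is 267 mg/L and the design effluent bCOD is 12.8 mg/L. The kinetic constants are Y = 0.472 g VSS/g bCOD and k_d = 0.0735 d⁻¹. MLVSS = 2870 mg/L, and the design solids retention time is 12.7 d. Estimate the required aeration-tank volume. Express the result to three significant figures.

Rearranging the biomass balance for a CMAS with decay, V = Y·Q·ΔS·θ_c / [X·(1+k_d θ_c)] = 0.472 × 32400 × (267 − 12.8) × 12.7 / [2870 × (1 + 0.0735 × 12.7)] = 4.94×10^7 / 5549 = 8897 m³.

V ≈ 8900 m³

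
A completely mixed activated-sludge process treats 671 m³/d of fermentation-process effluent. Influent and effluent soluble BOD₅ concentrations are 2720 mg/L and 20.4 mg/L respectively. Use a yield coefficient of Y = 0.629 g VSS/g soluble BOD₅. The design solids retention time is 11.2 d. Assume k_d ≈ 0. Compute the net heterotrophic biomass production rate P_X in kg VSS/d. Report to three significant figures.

P_X ≈ 1140 kg VSS/d

No decay correction is needed, so Y_obs = Y = 0.629.
Substrate removed = Q·(S₀ − S) = 671 m³/d × (2720 − 20.4) g/m³ = 1.81×10^6 g/d = 1811 kg/d.
So the net sludge growth is P_X = 0.6290 × 1811 = 1139 kg VSS/d.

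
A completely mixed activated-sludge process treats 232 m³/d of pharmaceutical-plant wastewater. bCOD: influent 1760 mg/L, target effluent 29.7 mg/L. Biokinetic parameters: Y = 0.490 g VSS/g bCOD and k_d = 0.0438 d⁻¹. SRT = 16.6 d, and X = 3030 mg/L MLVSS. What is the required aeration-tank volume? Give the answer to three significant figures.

From the SRT design equation V = Y Q (S₀−S) θ_c / [X (1 + k_d θ_c)] = 0.490 × 232 × (1760 − 29.7) × 16.6 / [3030 × (1 + 0.0438 × 16.6)] = 3.27×10^6 / 5233 = 624.0 m³.

V ≈ 624 m³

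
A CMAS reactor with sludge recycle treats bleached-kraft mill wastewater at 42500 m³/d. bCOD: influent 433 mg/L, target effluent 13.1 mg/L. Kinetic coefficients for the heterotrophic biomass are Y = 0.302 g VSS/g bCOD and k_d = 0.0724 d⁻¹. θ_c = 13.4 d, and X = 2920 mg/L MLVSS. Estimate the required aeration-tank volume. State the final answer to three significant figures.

V ≈ 12600 m³

Steady-state biomass mass balance: V·X·(1 + k_d·θ_c) = Y·Q·(S₀ − S)·θ_c, so V = 0.302 × 42500 × (433 − 13.1) × 13.4 / [2920 × (1 + 0.0724 × 13.4)] = 7.22×10^7 / 5753 = 12553 m³.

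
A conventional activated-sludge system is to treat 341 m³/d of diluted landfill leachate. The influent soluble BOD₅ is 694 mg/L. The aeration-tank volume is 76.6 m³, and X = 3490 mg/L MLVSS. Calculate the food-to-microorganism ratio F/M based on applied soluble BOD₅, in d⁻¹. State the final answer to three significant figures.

Food-to-microorganism ratio F/M = Q S₀ / (V X) = 341 × 694 / (76.60 × 3490) = 0.8852 d⁻¹.

F/M ≈ 0.885 d⁻¹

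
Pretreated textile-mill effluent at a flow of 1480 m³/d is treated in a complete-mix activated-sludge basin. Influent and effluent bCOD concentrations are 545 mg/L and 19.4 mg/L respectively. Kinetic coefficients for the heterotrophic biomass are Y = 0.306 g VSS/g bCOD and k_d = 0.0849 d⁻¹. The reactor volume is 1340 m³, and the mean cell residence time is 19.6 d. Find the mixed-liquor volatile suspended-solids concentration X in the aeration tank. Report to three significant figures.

Solving the biomass balance for X: X = Y Q (S₀−S) θ_c / [V (1+k_d θ_c)] = 0.306 × 1480 × (545 − 19.4) × 19.6 / [1340 × (1 + 0.0849 × 19.6)] = 1307 mg/L.

X ≈ 1310 mg/L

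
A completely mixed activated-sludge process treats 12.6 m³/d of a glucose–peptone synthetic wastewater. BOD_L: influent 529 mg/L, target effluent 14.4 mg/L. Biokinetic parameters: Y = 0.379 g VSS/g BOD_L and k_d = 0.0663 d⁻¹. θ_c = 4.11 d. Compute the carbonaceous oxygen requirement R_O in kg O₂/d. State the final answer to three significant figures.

R_O ≈ 3.74 kg O₂/d

Observed yield with endogenous decay: Y_obs = Y / (1 + k_d·θ_c) = 0.379 / (1 + 0.0663 × 4.11) = 0.379 / 1.272 = 0.2978 g VSS/g BOD_L.
ΔS = 529 − 14.4 = 514.6 mg/L, so the substrate removal rate is 12.6 × 514.6/1000 = 6.484 kg BOD_L/d.
Net sludge production P_X = 0.2978 × 6.484 = 1.931 kg VSS/d.
Carbonaceous O₂ demand = substrate oxidised − cell-mass equivalent = 6.484 − 1.42 × 1.931 = 3.742 kg O₂/d.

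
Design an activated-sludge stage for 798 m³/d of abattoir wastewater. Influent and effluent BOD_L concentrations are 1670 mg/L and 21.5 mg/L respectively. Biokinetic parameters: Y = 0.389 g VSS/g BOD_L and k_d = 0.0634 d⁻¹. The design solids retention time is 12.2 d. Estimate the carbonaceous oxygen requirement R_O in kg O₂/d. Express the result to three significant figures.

R_O ≈ 906 kg O₂/d

Observed yield with endogenous decay: Y_obs = Y / (1 + k_d·θ_c) = 0.389 / (1 + 0.0634 × 12.2) = 0.389 / 1.773 = 0.2193 g VSS/g BOD_L.
Substrate removed = Q·(S₀ − S) = 798 m³/d × (1670 − 21.5) g/m³ = 1.32×10^6 g/d = 1316 kg/d.
P_X = Y_obs·Q·(S₀ − S) = 0.2193 × 1316 = 288.5 kg VSS/d.
Carbonaceous O₂ demand = substrate oxidised − cell-mass equivalent = 1316 − 1.42 × 288.5 = 905.8 kg O₂/d.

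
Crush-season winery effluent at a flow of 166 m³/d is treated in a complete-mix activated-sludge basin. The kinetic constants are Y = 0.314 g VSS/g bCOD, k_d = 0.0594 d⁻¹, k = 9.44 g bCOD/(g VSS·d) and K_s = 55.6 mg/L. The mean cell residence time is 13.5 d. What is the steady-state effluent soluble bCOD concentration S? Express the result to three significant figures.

S ≈ 2.62 mg/L

For a completely mixed reactor with recycle the Lawrence–McCarty relation gives S = K_s·(1 + k_d·θ_c) / [θ_c·(Y·k − k_d) − 1] = 55.6 × (1 + 0.0594 × 13.5) / [13.5 × (0.314 × 9.44 − 0.0594) − 1] = 100.2 / 38.21 = 2.622 mg/L.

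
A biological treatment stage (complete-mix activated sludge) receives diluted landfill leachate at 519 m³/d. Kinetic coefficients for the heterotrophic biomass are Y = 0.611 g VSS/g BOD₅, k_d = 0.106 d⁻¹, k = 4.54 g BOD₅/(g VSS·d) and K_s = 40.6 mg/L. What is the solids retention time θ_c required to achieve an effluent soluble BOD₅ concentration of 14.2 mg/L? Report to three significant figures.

θ_c ≈ 1.63 d

At the target effluent, Y k S/(K_s+S) = 0.611×4.54×14.2/54.80 = 0.7188 d⁻¹.
θ_c = 1/(μ − k_d) = 1/(0.7188 − 0.106) = 1/0.6128 = 1.632 d.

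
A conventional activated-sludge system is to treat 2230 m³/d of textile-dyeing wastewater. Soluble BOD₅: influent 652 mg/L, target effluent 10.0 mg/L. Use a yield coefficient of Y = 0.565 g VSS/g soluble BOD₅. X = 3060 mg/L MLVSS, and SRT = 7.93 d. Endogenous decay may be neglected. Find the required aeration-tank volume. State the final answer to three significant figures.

V ≈ 2100 m³

Biomass mass balance (decay neglected): V·X = Y·Q·(S₀ − S)·θ_c, so V = 0.565 × 2230 × (652 − 10.0) × 7.93 / 3060 = 2096 m³.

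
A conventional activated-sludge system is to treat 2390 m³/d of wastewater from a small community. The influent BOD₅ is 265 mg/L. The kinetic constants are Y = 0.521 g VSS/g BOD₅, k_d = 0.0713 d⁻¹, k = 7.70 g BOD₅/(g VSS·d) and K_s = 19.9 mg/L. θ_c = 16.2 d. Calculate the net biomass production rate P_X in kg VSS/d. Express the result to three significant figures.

P_X ≈ 153 kg VSS/d

Effluent substrate depends only on kinetics and SRT: S = K_s(1 + k_d θ_c) / [θ_c(Yk − k_d) − 1] = 19.9 × (1 + 0.0713 × 16.2) / [16.2 × (0.521 × 7.70 − 0.0713) − 1] = 42.89 / 62.83 = 0.6825 mg/L.
The observed yield is Y_obs = Y/(1 + k_d·θ_c) = 0.521 / (1 + 0.0713 × 16.2) = 0.521 / 2.155 = 0.2418 g VSS per g BOD₅ removed.
Mass of BOD₅ removed per day: Q(S₀ − S) = 2390 × 264.3 g/m³ = 631.7 kg/d.
So the net sludge growth is P_X = 0.2418 × 631.7 = 152.7 kg VSS/d.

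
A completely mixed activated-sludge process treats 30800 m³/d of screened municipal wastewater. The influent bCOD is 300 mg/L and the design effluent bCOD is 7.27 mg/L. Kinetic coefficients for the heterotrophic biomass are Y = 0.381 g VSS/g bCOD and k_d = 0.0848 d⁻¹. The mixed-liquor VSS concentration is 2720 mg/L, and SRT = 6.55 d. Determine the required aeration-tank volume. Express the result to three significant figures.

Steady-state biomass mass balance: V·X·(1 + k_d·θ_c) = Y·Q·(S₀ − S)·θ_c, so V = 0.381 × 30800 × (300 − 7.27) × 6.55 / [2720 × (1 + 0.0848 × 6.55)] = 2.25×10^7 / 4231 = 5318 m³.

V ≈ 5320 m³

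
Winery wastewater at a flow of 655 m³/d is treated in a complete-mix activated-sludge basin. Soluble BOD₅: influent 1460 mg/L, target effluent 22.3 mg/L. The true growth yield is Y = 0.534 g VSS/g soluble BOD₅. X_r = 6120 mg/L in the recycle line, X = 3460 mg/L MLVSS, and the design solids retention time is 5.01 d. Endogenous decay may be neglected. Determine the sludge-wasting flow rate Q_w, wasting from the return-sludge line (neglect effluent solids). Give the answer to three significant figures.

Q_w ≈ 82.2 m³/d

V·X = Y·Q·ΔS·θ_c gives V = 0.534 × 655 × (1460 − 22.3) × 5.01 / 3460 = 728.1 m³.
Wasting from the return line (neglecting effluent solids): Q_w = V·X / (θ_c·X_r) = 728.1 × 3460 / (5.01 × 6120) = 82.17 m³/d.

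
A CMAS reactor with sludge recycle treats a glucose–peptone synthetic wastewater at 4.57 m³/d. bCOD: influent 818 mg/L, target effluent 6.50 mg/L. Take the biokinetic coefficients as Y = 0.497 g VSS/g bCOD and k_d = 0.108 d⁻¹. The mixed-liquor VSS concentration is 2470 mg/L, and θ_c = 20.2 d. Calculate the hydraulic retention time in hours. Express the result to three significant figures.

Rearranging the biomass balance for a CMAS with decay, V = Y·Q·ΔS·θ_c / [X·(1+k_d θ_c)] = 0.497 × 4.57 × (818 − 6.50) × 20.2 / [2470 × (1 + 0.108 × 20.2)] = 3.72×10^4 / 7859 = 4.738 m³.
Hydraulic retention time τ = V/Q = 4.738 / 4.57 = 1.037 d = 24.88 h.

τ ≈ 24.9 h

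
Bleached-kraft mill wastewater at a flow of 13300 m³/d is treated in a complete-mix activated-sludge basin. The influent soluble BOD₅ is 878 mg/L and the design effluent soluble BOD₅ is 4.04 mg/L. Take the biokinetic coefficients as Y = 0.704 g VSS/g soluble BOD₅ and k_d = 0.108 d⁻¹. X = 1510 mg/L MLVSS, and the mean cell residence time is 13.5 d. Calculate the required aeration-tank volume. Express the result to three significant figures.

Rearranging the biomass balance for a CMAS with decay, V = Y·Q·ΔS·θ_c / [X·(1+k_d θ_c)] = 0.704 × 13300 × (878 − 4.04) × 13.5 / [1510 × (1 + 0.108 × 13.5)] = 1.1×10^8 / 3712 = 29764 m³.

V ≈ 29800 m³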